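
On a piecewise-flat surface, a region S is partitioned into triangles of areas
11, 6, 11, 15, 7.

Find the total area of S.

11 + 6 + 11 + 15 + 7 = 50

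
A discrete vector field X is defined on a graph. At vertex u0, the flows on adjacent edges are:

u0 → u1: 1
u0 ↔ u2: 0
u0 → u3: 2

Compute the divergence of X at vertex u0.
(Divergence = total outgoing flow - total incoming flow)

Divergence = sum of outgoing flows = 1 + 0 + 2 = 3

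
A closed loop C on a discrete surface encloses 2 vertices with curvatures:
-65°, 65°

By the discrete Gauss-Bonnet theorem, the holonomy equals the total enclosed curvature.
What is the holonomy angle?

Holonomy = total enclosed curvature = (-65°) + 65° = 0°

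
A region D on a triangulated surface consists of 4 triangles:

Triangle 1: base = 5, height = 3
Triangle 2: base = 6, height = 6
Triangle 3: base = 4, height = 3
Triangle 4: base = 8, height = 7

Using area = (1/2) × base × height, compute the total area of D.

(1/2)×5×3 + (1/2)×6×6 + (1/2)×4×3 + (1/2)×8×7 = 59.5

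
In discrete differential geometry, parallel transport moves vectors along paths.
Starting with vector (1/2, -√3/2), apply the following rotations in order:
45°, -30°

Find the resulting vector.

Total rotation: 45° + (-30°) = 15°. Final vector: (0.7071, -0.7071)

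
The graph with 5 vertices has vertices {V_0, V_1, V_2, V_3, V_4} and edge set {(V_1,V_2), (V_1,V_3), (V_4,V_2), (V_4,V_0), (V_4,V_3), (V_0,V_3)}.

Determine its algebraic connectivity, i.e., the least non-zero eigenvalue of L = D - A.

Degrees: deg(V_0) = 2, deg(V_1) = 2, deg(V_2) = 2, deg(V_3) = 3, deg(V_4) = 3.
L = D − A with rows/columns ordered (V_0, V_1, V_2, V_3, V_4):
  [ 2,  0,  0, -1, -1]
  [ 0,  2, -1, -1,  0]
  [ 0, -1,  2,  0, -1]
  [-1, -1,  0,  3, -1]
  [-1,  0, -1, -1,  3]
Characteristic polynomial: det(λI − L) = λ(λ² − 5λ + 5)(λ² − 7λ + 11).
Roots: λ = 0; (λ² − 5λ + 5) = 0 ⇒ λ = (5 ± √5)/2 ≈ 1.382, 3.618; (λ² − 7λ + 11) = 0 ⇒ λ = (7 ± √5)/2 ≈ 2.382, 4.618.
(Check: the roots sum (with multiplicity) to 12, matching trace L = Σdeg = 2·6 = 12.)
Laplacian eigenvalues: [0.0, 1.382, 2.382, 3.618, 4.618]. Algebraic connectivity (smallest non-zero eigenvalue) = 1.382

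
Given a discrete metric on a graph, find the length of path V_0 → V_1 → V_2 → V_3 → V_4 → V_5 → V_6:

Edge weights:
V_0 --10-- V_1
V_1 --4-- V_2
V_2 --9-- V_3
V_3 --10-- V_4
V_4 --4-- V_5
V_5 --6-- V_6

Arc length = 10 + 4 + 9 + 10 + 4 + 6 = 43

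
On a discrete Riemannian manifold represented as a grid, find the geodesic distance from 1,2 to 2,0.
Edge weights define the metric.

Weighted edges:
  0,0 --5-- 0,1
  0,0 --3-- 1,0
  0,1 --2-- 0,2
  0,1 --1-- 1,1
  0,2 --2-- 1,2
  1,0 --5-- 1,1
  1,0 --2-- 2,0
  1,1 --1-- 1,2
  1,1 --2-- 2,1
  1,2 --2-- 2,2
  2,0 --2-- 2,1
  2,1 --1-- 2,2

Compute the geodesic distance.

Shortest path: 1,2 → 1,1 → 2,1 → 2,0, total weight = 5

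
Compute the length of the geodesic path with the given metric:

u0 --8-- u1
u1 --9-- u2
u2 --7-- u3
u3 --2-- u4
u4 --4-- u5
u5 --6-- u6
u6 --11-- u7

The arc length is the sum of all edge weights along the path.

Arc length = 8 + 9 + 7 + 2 + 4 + 6 + 11 = 47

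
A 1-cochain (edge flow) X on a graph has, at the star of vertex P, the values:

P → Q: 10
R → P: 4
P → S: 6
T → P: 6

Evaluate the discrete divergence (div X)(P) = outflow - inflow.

Divergence = sum of outgoing flows = 10 + (-4) + 6 + (-6) = 6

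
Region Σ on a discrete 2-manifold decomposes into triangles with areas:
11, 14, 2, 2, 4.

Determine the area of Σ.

11 + 14 + 2 + 2 + 4 = 33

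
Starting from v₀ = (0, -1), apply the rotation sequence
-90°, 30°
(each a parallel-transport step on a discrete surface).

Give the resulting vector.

Total rotation: (-90°) + 30° = -60°. Final vector: (-0.8660, -0.5000)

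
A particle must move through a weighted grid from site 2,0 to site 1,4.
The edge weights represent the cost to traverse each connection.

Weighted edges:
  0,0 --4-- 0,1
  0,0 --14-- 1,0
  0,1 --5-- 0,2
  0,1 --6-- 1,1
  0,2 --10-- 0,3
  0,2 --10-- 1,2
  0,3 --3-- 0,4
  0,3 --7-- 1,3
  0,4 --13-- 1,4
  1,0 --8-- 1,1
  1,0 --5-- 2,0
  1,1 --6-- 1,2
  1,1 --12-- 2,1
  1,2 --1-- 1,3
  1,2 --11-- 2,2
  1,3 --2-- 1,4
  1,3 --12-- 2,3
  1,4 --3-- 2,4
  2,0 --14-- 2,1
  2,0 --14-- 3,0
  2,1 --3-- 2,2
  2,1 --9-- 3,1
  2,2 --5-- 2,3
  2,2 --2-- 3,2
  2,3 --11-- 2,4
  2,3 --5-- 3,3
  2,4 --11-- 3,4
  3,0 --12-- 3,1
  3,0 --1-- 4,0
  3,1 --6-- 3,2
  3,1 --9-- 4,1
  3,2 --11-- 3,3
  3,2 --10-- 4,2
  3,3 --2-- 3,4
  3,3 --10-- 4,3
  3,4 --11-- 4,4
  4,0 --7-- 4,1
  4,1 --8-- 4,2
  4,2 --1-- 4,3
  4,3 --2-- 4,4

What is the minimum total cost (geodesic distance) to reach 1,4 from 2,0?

Shortest path: 2,0 → 1,0 → 1,1 → 1,2 → 1,3 → 1,4, total weight = 22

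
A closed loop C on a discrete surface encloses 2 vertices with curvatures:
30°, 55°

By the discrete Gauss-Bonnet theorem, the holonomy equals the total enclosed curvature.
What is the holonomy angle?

Holonomy = total enclosed curvature = 30° + 55° = 85°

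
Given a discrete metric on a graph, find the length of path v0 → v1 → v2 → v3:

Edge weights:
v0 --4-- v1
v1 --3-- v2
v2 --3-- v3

Arc length = 4 + 3 + 3 = 10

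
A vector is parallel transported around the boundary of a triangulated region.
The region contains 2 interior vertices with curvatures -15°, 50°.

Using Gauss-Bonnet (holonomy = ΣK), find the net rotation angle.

Holonomy = total enclosed curvature = (-15°) + 50° = 35°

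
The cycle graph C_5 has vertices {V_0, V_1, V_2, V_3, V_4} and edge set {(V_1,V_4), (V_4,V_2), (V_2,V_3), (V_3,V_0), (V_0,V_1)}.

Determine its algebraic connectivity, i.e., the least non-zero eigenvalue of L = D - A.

The cycle graph C_n has Laplacian eigenvalues λ_k = 2 − 2cos(2πk/n), k = 0, 1, …, n−1. Here n = 5:
k=0: 2 − 2cos(0) = 0.0; k=1: 2 − 2cos(2π/5) = 1.382; k=2: 2 − 2cos(4π/5) = 3.618; k=3: 2 − 2cos(6π/5) = 3.618; k=4: 2 − 2cos(8π/5) = 1.382.
Laplacian eigenvalues: [0.0, 1.382, 1.382, 3.618, 3.618]. Algebraic connectivity (smallest non-zero eigenvalue) = 1.382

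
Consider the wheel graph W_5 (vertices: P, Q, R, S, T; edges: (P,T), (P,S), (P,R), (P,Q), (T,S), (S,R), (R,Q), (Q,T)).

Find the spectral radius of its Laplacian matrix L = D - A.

The wheel W_5 is the join K_1 ∨ C_4 (a hub joined to every vertex of a cycle of length 4). For a join G ∨ H (G on p vertices, H on q vertices) the Laplacian spectrum is 0, p+q, the eigenvalues of L(G) other than one 0 each shifted by +q, and the eigenvalues of L(H) other than one 0 each shifted by +p. With G = K_1 (p = 1, nothing left after dropping its 0) and H = C_4 (q = 4, eigenvalues 2 − 2cos(2πk/4), k = 0, …, 3; drop k = 0), the spectrum of W_5 is 0, 5, and 1 + (2 − 2cos(2πk/4)) = 3 − 2cos(2πk/4) for k = 1, …, 3:
k=1: 3 − 2cos(π/2) = 3.0; k=2: 3 − 2cos(π) = 5.0; k=3: 3 − 2cos(3π/2) = 3.0.
Laplacian eigenvalues: [0.0, 3.0, 3.0, 5.0, 5.0]. Largest eigenvalue (spectral radius) = 5.0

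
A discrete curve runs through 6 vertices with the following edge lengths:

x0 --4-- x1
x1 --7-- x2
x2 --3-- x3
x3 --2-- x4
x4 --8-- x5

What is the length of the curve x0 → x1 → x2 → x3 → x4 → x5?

Arc length = 4 + 7 + 3 + 2 + 8 = 24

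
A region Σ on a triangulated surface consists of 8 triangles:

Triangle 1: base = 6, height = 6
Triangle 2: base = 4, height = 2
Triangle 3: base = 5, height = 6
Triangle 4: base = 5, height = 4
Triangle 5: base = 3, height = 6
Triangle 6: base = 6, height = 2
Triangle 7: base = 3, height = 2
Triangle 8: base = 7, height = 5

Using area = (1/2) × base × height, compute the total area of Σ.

(1/2)×6×6 + (1/2)×4×2 + (1/2)×5×6 + (1/2)×5×4 + (1/2)×3×6 + (1/2)×6×2 + (1/2)×3×2 + (1/2)×7×5 = 82.5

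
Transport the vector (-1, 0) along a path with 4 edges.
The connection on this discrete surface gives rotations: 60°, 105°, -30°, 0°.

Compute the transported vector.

Total rotation: 60° + 105° + (-30°) + 0° = 135°. Final vector: (0.7071, -0.7071)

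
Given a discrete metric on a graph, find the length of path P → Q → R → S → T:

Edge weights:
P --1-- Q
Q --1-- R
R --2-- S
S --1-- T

Arc length = 1 + 1 + 2 + 1 = 5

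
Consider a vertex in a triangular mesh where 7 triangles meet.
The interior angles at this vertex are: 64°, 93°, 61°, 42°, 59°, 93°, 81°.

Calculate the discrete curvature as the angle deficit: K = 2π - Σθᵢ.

Sum of angles = 493°. K = 360° - 493° = -133° = -133π/180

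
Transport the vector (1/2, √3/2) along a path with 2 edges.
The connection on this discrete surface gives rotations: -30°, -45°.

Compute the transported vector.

Total rotation: (-30°) + (-45°) = -75°. Final vector: (0.9659, -0.2588)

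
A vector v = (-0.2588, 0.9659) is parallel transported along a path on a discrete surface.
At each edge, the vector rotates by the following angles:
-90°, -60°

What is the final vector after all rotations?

Total rotation: (-90°) + (-60°) = -150°. Final vector: (0.7071, -0.7071)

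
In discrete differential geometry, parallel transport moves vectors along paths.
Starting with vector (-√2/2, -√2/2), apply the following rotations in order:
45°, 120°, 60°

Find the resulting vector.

Total rotation: 45° + 120° + 60° = 225° ≡ -135° (mod 360°). Final vector: (0, 1)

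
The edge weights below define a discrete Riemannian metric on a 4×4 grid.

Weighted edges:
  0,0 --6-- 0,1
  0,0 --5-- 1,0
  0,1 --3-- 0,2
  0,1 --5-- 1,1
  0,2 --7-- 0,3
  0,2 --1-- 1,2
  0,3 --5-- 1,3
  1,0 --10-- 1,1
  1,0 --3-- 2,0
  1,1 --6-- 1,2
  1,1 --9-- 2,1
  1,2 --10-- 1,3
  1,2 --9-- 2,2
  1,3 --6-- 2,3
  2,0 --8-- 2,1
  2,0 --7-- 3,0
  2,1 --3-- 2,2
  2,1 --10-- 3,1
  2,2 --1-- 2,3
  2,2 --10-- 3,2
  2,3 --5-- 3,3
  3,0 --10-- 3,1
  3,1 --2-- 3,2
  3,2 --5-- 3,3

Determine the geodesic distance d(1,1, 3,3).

Shortest path: 1,1 → 2,1 → 2,2 → 2,3 → 3,3, total weight = 18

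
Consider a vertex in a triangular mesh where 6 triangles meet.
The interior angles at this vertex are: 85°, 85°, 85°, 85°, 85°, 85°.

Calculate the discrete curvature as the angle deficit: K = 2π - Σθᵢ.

Sum of angles = 510°. K = 360° - 510° = -150° = -5π/6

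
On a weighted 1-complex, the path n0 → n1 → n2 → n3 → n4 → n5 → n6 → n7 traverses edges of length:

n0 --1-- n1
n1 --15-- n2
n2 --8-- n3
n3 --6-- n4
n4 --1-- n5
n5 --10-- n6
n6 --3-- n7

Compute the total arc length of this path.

Arc length = 1 + 15 + 8 + 6 + 1 + 10 + 3 = 44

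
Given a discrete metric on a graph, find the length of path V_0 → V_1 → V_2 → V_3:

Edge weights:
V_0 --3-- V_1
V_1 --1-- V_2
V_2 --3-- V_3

Arc length = 3 + 1 + 3 = 7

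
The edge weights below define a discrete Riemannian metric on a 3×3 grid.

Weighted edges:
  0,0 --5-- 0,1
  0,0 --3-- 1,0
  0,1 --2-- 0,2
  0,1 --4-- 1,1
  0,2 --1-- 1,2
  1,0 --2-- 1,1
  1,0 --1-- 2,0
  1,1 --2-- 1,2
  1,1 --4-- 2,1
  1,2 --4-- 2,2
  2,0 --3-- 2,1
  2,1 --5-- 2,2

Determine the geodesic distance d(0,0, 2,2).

Shortest path: 0,0 → 1,0 → 1,1 → 1,2 → 2,2, total weight = 11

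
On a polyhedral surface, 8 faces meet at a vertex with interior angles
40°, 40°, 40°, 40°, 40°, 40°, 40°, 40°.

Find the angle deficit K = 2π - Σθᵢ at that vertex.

Sum of angles = 320°. K = 360° - 320° = 40°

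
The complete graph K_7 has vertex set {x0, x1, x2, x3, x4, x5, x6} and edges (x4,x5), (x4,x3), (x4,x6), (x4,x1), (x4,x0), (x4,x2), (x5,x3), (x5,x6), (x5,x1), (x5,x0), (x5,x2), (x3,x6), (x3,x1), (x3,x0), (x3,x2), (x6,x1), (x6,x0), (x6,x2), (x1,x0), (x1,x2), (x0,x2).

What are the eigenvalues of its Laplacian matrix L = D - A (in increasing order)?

For the complete graph K_n, L = nI − J (J = all-ones matrix). J has eigenvalues n (once, eigenvector 𝟙) and 0 (multiplicity n−1), so L has eigenvalues 0 (once) and n (multiplicity n−1). Here n = 7: eigenvalue 0 once and 7 with multiplicity 6.
Laplacian eigenvalues (increasing order): [0.0, 7.0, 7.0, 7.0, 7.0, 7.0, 7.0]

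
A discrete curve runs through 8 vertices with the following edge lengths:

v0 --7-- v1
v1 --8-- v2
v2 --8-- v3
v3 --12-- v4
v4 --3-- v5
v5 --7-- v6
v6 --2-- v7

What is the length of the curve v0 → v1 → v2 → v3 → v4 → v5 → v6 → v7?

Arc length = 7 + 8 + 8 + 12 + 3 + 7 + 2 = 47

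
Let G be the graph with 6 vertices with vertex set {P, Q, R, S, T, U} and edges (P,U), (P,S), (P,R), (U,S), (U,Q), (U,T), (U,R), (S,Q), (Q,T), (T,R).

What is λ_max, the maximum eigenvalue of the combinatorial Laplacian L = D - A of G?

Degrees: deg(P) = 3, deg(Q) = 3, deg(R) = 3, deg(S) = 3, deg(T) = 3, deg(U) = 5.
L = D − A with rows/columns ordered (P, Q, R, S, T, U):
  [ 3,  0, -1, -1,  0, -1]
  [ 0,  3,  0, -1, -1, -1]
  [-1,  0,  3,  0, -1, -1]
  [-1, -1,  0,  3,  0, -1]
  [ 0, -1, -1,  0,  3, -1]
  [-1, -1, -1, -1, -1,  5]
Characteristic polynomial: det(λI − L) = λ(λ² − 7λ + 11)²(λ − 6).
Roots: λ = 0; (λ² − 7λ + 11) = 0 ⇒ λ = (7 ± √5)/2 ≈ 2.382, 4.618 (multiplicity 2); (λ − 6) = 0 ⇒ λ = 6.
(Check: the roots sum (with multiplicity) to 20, matching trace L = Σdeg = 2·10 = 20.)
Laplacian eigenvalues: [0.0, 2.382, 2.382, 4.618, 4.618, 6.0]. Largest eigenvalue (spectral radius) = 6.0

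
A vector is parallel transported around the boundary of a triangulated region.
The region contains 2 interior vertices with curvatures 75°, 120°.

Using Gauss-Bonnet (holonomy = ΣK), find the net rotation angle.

Holonomy = total enclosed curvature = 75° + 120° = 195°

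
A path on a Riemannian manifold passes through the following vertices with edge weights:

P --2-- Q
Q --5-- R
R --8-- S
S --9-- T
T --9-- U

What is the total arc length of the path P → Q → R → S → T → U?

Arc length = 2 + 5 + 8 + 9 + 9 = 33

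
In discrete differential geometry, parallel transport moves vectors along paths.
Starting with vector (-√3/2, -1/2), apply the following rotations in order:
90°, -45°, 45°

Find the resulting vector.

Total rotation: 90° + (-45°) + 45° = 90°. Final vector: (0.5000, -0.8660)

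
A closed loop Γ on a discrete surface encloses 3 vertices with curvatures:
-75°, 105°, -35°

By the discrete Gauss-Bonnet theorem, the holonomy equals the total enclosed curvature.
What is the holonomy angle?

Holonomy = total enclosed curvature = (-75°) + 105° + (-35°) = -5°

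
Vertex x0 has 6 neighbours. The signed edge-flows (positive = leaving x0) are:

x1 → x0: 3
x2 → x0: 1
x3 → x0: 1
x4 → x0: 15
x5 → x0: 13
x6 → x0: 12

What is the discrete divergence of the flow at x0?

Divergence = sum of outgoing flows = (-3) + (-1) + (-1) + (-15) + (-13) + (-12) = -45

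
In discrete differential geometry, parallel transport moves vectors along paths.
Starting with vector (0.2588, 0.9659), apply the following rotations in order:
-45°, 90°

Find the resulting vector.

Total rotation: (-45°) + 90° = 45°. Final vector: (-0.5000, 0.8660)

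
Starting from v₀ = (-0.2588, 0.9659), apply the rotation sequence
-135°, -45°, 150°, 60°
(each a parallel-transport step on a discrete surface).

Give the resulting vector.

Total rotation: (-135°) + (-45°) + 150° + 60° = 30°. Final vector: (-0.7071, 0.7071)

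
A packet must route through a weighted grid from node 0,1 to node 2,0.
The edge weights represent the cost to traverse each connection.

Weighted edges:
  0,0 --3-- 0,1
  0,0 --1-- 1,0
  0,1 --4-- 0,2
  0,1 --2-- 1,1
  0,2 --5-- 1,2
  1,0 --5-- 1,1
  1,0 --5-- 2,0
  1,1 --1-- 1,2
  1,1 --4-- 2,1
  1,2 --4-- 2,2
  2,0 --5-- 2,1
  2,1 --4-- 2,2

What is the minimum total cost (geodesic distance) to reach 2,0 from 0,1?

Shortest path: 0,1 → 0,0 → 1,0 → 2,0, total weight = 9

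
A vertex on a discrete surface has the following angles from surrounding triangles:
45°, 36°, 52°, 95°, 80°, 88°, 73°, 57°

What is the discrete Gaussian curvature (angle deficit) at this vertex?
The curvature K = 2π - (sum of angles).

Sum of angles = 526°. K = 360° - 526° = -166° = -83π/90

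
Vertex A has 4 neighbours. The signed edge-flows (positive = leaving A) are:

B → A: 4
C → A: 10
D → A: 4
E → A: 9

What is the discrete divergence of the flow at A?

Divergence = sum of outgoing flows = (-4) + (-10) + (-4) + (-9) = -27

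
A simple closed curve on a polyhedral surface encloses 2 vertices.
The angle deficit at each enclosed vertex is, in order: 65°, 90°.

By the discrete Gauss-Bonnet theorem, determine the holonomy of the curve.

Holonomy = total enclosed curvature = 65° + 90° = 155°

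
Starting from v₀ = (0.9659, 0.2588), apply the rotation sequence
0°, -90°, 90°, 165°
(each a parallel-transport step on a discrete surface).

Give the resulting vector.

Total rotation: 0° + (-90°) + 90° + 165° = 165°. Final vector: (-1, 0)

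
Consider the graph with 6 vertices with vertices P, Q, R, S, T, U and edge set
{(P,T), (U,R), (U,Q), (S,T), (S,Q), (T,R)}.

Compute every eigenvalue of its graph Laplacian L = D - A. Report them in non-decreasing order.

Degrees: deg(P) = 1, deg(Q) = 2, deg(R) = 2, deg(S) = 2, deg(T) = 3, deg(U) = 2.
L = D − A with rows/columns ordered (P, Q, R, S, T, U):
  [ 1,  0,  0,  0, -1,  0]
  [ 0,  2,  0, -1,  0, -1]
  [ 0,  0,  2,  0, -1, -1]
  [ 0, -1,  0,  2, -1,  0]
  [-1,  0, -1, -1,  3,  0]
  [ 0, -1, -1,  0,  0,  2]
Characteristic polynomial: det(λI − L) = λ(λ² − 5λ + 3)(λ² − 5λ + 5)(λ − 2).
Roots: λ = 0; (λ² − 5λ + 3) = 0 ⇒ λ = (5 ± √13)/2 ≈ 0.6972, 4.3028; (λ² − 5λ + 5) = 0 ⇒ λ = (5 ± √5)/2 ≈ 1.382, 3.618; (λ − 2) = 0 ⇒ λ = 2.
(Check: the roots sum (with multiplicity) to 12, matching trace L = Σdeg = 2·6 = 12.)
Laplacian eigenvalues (increasing order): [0.0, 0.6972, 1.382, 2.0, 3.618, 4.3028]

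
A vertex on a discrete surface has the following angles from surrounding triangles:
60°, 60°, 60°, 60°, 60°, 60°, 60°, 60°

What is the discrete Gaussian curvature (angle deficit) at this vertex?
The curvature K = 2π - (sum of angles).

Sum of angles = 480°. K = 360° - 480° = -120°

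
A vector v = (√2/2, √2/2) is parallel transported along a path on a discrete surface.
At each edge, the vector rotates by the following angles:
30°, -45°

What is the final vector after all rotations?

Total rotation: 30° + (-45°) = -15°. Final vector: (0.8660, 0.5000)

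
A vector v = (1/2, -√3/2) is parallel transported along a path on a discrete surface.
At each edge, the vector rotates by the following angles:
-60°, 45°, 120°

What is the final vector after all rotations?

Total rotation: (-60°) + 45° + 120° = 105°. Final vector: (0.7071, 0.7071)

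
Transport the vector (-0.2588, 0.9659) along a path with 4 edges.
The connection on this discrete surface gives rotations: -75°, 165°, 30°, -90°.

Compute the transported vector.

Total rotation: (-75°) + 165° + 30° + (-90°) = 30°. Final vector: (-0.7071, 0.7071)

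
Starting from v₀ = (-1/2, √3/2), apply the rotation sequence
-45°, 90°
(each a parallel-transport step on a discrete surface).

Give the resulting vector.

Total rotation: (-45°) + 90° = 45°. Final vector: (-0.9659, 0.2588)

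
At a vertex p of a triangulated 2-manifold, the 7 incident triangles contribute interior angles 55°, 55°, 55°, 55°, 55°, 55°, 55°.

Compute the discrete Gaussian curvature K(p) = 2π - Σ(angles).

Sum of angles = 385°. K = 360° - 385° = -25°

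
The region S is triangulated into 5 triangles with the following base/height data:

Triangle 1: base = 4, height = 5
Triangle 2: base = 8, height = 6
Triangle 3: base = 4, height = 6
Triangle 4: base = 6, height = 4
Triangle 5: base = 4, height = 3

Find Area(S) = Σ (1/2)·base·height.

(1/2)×4×5 + (1/2)×8×6 + (1/2)×4×6 + (1/2)×6×4 + (1/2)×4×3 = 64.0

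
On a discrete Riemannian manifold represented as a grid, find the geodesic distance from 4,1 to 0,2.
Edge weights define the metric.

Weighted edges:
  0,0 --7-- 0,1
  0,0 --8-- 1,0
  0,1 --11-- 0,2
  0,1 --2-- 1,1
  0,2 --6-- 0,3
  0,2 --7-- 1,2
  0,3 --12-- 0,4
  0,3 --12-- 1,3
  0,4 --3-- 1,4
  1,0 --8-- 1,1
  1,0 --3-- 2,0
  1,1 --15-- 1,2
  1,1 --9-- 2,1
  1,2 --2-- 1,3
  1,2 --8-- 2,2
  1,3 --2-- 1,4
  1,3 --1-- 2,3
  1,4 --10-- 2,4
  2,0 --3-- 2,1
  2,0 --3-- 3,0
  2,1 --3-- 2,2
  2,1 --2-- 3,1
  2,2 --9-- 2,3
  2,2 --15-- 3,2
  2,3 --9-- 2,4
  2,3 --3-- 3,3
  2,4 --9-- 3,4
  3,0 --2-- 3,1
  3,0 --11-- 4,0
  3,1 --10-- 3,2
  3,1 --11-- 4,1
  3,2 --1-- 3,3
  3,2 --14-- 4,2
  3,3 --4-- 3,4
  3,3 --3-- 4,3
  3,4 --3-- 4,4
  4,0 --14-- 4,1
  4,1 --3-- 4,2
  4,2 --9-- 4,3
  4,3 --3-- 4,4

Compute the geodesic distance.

Shortest path: 4,1 → 4,2 → 4,3 → 3,3 → 2,3 → 1,3 → 1,2 → 0,2, total weight = 28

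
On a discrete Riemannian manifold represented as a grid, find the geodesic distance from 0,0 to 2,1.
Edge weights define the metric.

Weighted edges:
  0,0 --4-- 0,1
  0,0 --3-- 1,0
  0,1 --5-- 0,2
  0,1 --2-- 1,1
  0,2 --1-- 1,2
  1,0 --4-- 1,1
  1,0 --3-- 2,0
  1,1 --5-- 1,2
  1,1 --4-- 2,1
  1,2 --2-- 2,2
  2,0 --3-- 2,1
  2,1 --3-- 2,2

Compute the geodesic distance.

Shortest path: 0,0 → 1,0 → 2,0 → 2,1, total weight = 9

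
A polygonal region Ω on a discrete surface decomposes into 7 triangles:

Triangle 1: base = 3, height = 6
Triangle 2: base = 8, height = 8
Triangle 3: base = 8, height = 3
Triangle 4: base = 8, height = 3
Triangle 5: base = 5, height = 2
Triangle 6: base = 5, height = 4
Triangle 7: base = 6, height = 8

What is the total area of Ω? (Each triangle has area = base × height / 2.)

(1/2)×3×6 + (1/2)×8×8 + (1/2)×8×3 + (1/2)×8×3 + (1/2)×5×2 + (1/2)×5×4 + (1/2)×6×8 = 104.0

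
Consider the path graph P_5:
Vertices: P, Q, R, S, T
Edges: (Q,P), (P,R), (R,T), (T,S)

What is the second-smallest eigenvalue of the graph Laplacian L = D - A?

The path graph P_n has Laplacian eigenvalues λ_k = 2 − 2cos(kπ/n), k = 0, 1, …, n−1. Here n = 5:
k=0: 2 − 2cos(0) = 0.0; k=1: 2 − 2cos(π/5) = 0.382; k=2: 2 − 2cos(2π/5) = 1.382; k=3: 2 − 2cos(3π/5) = 2.618; k=4: 2 − 2cos(4π/5) = 3.618.
Laplacian eigenvalues: [0.0, 0.382, 1.382, 2.618, 3.618]. Algebraic connectivity (smallest non-zero eigenvalue) = 0.382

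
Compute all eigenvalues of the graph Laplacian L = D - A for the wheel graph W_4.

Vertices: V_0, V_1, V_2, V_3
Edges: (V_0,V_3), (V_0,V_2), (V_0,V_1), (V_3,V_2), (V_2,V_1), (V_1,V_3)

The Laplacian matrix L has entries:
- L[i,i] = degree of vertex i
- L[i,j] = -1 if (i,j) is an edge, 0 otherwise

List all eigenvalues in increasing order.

The wheel W_4 is the join K_1 ∨ C_3 (a hub joined to every vertex of a cycle of length 3). For a join G ∨ H (G on p vertices, H on q vertices) the Laplacian spectrum is 0, p+q, the eigenvalues of L(G) other than one 0 each shifted by +q, and the eigenvalues of L(H) other than one 0 each shifted by +p. With G = K_1 (p = 1, nothing left after dropping its 0) and H = C_3 (q = 3, eigenvalues 2 − 2cos(2πk/3), k = 0, …, 2; drop k = 0), the spectrum of W_4 is 0, 4, and 1 + (2 − 2cos(2πk/3)) = 3 − 2cos(2πk/3) for k = 1, …, 2:
k=1: 3 − 2cos(2π/3) = 4.0; k=2: 3 − 2cos(4π/3) = 4.0.
Laplacian eigenvalues (increasing order): [0.0, 4.0, 4.0, 4.0]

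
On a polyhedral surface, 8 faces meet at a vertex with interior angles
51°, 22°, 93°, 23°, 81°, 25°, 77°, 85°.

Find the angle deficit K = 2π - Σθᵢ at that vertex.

Sum of angles = 457°. K = 360° - 457° = -97° = -97π/180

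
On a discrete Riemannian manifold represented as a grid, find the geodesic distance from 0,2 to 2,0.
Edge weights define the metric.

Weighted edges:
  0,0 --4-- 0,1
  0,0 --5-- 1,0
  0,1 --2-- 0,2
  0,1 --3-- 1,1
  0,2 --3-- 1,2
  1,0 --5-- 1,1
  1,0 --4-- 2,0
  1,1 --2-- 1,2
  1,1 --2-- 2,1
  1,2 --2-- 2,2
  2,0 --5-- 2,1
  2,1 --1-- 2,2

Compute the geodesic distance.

Shortest path: 0,2 → 1,2 → 2,2 → 2,1 → 2,0, total weight = 11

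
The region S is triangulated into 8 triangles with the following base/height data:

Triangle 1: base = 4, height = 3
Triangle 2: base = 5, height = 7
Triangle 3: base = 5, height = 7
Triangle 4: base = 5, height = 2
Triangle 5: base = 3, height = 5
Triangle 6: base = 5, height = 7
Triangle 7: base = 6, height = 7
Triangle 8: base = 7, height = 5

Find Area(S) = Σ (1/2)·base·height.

(1/2)×4×3 + (1/2)×5×7 + (1/2)×5×7 + (1/2)×5×2 + (1/2)×3×5 + (1/2)×5×7 + (1/2)×6×7 + (1/2)×7×5 = 109.5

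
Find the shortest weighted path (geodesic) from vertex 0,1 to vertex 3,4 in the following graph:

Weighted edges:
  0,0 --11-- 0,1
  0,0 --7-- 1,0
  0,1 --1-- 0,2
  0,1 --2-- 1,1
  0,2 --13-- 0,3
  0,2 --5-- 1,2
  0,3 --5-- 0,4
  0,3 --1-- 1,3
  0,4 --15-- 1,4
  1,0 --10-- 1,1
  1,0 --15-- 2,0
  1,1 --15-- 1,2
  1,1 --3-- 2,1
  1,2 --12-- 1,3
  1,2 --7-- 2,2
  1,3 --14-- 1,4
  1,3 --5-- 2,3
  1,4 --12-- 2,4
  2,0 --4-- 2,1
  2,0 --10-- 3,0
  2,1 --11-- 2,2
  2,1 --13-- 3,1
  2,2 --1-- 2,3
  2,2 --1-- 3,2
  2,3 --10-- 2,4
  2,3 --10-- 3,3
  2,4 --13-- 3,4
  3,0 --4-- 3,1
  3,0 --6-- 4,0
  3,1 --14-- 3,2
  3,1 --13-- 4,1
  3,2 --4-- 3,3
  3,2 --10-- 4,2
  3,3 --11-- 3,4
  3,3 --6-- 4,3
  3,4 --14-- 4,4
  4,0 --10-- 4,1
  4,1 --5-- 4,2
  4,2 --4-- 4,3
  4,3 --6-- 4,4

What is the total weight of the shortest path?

Shortest path: 0,1 → 0,2 → 1,2 → 2,2 → 3,2 → 3,3 → 3,4, total weight = 29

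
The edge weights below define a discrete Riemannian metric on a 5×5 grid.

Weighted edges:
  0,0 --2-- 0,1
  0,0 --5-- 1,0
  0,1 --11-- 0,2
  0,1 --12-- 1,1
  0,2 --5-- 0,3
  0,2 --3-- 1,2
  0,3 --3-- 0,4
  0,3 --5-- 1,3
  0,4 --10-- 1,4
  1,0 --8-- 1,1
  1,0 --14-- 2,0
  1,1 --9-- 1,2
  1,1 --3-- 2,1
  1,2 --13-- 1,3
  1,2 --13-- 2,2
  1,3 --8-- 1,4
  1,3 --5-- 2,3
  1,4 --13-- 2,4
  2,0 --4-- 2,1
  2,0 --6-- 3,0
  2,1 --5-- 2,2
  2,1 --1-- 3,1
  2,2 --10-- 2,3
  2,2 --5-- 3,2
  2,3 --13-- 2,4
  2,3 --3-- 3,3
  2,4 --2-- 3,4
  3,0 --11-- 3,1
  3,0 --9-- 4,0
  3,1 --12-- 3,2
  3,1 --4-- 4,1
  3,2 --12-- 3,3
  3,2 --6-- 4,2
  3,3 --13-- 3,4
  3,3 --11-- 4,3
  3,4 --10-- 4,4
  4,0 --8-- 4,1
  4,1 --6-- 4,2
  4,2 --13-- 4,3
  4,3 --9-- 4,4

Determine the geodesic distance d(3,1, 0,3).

Shortest path: 3,1 → 2,1 → 1,1 → 1,2 → 0,2 → 0,3, total weight = 21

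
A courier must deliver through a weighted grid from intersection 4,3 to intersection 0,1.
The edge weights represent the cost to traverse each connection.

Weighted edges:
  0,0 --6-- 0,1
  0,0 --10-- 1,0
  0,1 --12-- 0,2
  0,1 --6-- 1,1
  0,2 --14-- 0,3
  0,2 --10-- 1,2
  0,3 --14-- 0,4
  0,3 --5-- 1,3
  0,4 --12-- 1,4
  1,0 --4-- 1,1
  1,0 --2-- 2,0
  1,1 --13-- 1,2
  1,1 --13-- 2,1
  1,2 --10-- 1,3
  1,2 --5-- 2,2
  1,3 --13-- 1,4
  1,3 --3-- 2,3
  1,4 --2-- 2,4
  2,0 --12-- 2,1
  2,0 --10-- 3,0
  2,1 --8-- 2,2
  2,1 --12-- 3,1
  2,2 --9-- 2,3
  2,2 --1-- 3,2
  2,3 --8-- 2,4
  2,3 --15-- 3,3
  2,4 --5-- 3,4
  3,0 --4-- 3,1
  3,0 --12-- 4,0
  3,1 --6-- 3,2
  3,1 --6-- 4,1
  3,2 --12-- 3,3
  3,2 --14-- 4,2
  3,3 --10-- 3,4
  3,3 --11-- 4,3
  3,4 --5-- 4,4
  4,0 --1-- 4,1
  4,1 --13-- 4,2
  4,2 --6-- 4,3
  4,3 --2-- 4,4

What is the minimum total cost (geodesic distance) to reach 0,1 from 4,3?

Shortest path: 4,3 → 4,2 → 3,2 → 2,2 → 1,2 → 1,1 → 0,1, total weight = 45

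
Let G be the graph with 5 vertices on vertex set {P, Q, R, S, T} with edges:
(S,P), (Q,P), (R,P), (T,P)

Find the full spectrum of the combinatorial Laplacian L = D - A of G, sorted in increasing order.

Degrees: deg(P) = 4, deg(Q) = 1, deg(R) = 1, deg(S) = 1, deg(T) = 1.
L = D − A with rows/columns ordered (P, Q, R, S, T):
  [ 4, -1, -1, -1, -1]
  [-1,  1,  0,  0,  0]
  [-1,  0,  1,  0,  0]
  [-1,  0,  0,  1,  0]
  [-1,  0,  0,  0,  1]
Characteristic polynomial: det(λI − L) = λ(λ − 1)³(λ − 5).
Roots: λ = 0; (λ − 1) = 0 ⇒ λ = 1 (multiplicity 3); (λ − 5) = 0 ⇒ λ = 5.
(Check: the roots sum (with multiplicity) to 8, matching trace L = Σdeg = 2·4 = 8.)
Laplacian eigenvalues (increasing order): [0.0, 1.0, 1.0, 1.0, 5.0]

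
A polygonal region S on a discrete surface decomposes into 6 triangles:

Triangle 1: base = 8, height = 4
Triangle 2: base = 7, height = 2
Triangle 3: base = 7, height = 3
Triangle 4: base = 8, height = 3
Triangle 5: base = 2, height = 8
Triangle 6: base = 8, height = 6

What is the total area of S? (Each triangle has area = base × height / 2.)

(1/2)×8×4 + (1/2)×7×2 + (1/2)×7×3 + (1/2)×8×3 + (1/2)×2×8 + (1/2)×8×6 = 77.5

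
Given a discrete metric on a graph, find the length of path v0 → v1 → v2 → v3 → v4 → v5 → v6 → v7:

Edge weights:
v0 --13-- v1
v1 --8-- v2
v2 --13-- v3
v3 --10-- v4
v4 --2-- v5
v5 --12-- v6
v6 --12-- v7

Arc length = 13 + 8 + 13 + 10 + 2 + 12 + 12 = 70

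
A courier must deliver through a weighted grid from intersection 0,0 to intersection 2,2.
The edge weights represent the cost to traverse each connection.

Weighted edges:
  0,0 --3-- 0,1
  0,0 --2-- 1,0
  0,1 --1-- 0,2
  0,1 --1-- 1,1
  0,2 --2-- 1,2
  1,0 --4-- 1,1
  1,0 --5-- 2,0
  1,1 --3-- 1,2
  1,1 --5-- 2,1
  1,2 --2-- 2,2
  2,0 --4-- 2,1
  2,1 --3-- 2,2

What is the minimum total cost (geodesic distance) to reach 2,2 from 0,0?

Shortest path: 0,0 → 0,1 → 0,2 → 1,2 → 2,2, total weight = 8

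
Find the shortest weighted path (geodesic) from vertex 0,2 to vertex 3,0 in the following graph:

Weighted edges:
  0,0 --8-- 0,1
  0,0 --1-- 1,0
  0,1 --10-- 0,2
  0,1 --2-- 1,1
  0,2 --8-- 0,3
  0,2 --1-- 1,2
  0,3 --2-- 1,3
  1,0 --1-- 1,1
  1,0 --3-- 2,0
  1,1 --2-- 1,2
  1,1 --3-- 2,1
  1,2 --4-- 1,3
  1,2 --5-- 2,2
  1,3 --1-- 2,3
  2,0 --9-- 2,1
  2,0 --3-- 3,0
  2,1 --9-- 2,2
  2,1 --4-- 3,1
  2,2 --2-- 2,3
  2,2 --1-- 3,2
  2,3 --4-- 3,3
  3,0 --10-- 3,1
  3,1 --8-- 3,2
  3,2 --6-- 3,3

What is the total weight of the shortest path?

Shortest path: 0,2 → 1,2 → 1,1 → 1,0 → 2,0 → 3,0, total weight = 10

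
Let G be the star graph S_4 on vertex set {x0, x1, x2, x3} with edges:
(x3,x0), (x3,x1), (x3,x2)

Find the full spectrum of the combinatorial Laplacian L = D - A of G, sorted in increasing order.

The star S_4 is the complete bipartite graph K_{1,3} (one hub of degree 3, 3 leaves of degree 1). The Laplacian spectrum of K_{p,q} is 0, p (multiplicity q−1), q (multiplicity p−1), p+q. With p = 1, q = 3: 0 once, 1 with multiplicity 2, and 4 once. (Check: trace L = sum of degrees = 6 = 2·1 + 4.)
Laplacian eigenvalues (increasing order): [0.0, 1.0, 1.0, 4.0]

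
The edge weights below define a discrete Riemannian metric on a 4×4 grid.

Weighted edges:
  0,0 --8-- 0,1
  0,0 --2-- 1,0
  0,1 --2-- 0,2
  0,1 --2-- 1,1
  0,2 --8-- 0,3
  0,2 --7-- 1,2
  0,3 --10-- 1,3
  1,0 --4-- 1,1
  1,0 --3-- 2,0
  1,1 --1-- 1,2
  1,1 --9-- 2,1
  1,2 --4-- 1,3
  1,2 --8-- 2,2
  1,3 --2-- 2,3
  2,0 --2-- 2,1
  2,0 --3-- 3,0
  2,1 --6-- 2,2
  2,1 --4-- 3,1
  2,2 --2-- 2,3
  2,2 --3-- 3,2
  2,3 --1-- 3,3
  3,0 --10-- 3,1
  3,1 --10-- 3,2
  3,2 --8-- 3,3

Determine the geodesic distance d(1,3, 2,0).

Shortest path: 1,3 → 1,2 → 1,1 → 1,0 → 2,0, total weight = 12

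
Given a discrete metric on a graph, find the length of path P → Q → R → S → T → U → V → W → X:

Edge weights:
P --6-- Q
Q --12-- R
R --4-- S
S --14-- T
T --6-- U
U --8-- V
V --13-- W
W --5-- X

Arc length = 6 + 12 + 4 + 14 + 6 + 8 + 13 + 5 = 68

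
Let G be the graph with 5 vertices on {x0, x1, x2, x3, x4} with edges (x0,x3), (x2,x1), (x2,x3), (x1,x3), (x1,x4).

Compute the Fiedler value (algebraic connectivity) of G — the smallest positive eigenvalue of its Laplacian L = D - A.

Degrees: deg(x0) = 1, deg(x1) = 3, deg(x2) = 2, deg(x3) = 3, deg(x4) = 1.
L = D − A with rows/columns ordered (x0, x1, x2, x3, x4):
  [ 1,  0,  0, -1,  0]
  [ 0,  3, -1, -1, -1]
  [ 0, -1,  2, -1,  0]
  [-1, -1, -1,  3,  0]
  [ 0, -1,  0,  0,  1]
Characteristic polynomial: det(λI − L) = λ(λ² − 5λ + 3)(λ² − 5λ + 5).
Roots: λ = 0; (λ² − 5λ + 3) = 0 ⇒ λ = (5 ± √13)/2 ≈ 0.6972, 4.3028; (λ² − 5λ + 5) = 0 ⇒ λ = (5 ± √5)/2 ≈ 1.382, 3.618.
(Check: the roots sum (with multiplicity) to 10, matching trace L = Σdeg = 2·5 = 10.)
Laplacian eigenvalues: [0.0, 0.6972, 1.382, 3.618, 4.3028]. Algebraic connectivity (smallest non-zero eigenvalue) = 0.6972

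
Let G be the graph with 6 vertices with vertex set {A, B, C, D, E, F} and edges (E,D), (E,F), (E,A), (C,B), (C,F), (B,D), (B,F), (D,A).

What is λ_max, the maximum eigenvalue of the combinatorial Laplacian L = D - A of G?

Degrees: deg(A) = 2, deg(B) = 3, deg(C) = 2, deg(D) = 3, deg(E) = 3, deg(F) = 3.
L = D − A with rows/columns ordered (A, B, C, D, E, F):
  [ 2,  0,  0, -1, -1,  0]
  [ 0,  3, -1, -1,  0, -1]
  [ 0, -1,  2,  0,  0, -1]
  [-1, -1,  0,  3, -1,  0]
  [-1,  0,  0, -1,  3, -1]
  [ 0, -1, -1,  0, -1,  3]
Characteristic polynomial: det(λI − L) = λ(λ − 1)(λ − 3)²(λ − 4)(λ − 5).
Roots: λ = 0; (λ − 1) = 0 ⇒ λ = 1; (λ − 3) = 0 ⇒ λ = 3 (multiplicity 2); (λ − 4) = 0 ⇒ λ = 4; (λ − 5) = 0 ⇒ λ = 5.
(Check: the roots sum (with multiplicity) to 16, matching trace L = Σdeg = 2·8 = 16.)
Laplacian eigenvalues: [0.0, 1.0, 3.0, 3.0, 4.0, 5.0]. Largest eigenvalue (spectral radius) = 5.0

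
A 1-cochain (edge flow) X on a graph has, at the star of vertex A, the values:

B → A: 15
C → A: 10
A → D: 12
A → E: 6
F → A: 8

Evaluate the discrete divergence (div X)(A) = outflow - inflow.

Divergence = sum of outgoing flows = (-15) + (-10) + 12 + 6 + (-8) = -15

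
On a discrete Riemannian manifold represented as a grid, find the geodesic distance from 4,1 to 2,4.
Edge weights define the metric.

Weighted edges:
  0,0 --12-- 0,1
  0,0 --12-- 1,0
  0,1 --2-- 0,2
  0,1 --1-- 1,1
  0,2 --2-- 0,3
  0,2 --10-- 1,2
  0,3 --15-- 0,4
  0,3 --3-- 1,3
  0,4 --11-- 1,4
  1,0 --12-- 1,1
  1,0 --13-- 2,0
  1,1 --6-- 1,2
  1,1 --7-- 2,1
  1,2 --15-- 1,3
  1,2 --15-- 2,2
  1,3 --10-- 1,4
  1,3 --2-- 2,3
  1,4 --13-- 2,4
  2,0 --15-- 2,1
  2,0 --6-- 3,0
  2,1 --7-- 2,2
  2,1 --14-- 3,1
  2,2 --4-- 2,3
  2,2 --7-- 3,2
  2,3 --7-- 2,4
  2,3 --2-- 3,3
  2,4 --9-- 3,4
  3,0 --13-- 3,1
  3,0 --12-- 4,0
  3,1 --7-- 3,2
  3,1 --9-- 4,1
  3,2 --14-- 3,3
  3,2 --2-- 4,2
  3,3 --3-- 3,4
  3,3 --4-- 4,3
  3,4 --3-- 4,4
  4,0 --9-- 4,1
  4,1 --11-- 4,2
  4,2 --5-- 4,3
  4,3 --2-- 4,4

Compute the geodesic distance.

Shortest path: 4,1 → 4,2 → 4,3 → 3,3 → 2,3 → 2,4, total weight = 29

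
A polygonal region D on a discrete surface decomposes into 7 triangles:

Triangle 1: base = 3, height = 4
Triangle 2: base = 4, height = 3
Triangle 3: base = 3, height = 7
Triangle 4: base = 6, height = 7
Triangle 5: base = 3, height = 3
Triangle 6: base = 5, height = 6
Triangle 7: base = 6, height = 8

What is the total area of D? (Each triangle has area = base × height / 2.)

(1/2)×3×4 + (1/2)×4×3 + (1/2)×3×7 + (1/2)×6×7 + (1/2)×3×3 + (1/2)×5×6 + (1/2)×6×8 = 87.0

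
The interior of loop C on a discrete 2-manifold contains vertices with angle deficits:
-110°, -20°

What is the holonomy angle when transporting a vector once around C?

Holonomy = total enclosed curvature = (-110°) + (-20°) = -130°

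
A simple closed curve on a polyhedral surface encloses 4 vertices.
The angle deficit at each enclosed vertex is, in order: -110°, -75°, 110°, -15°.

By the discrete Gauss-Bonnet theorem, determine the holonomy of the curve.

Holonomy = total enclosed curvature = (-110°) + (-75°) + 110° + (-15°) = -90°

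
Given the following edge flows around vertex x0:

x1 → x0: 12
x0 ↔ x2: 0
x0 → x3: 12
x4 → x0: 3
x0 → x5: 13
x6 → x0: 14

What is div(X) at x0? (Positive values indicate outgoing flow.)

Divergence = sum of outgoing flows = (-12) + 0 + 12 + (-3) + 13 + (-14) = -4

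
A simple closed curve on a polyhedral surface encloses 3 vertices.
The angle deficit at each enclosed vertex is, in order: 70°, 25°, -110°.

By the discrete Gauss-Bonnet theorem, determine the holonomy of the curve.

Holonomy = total enclosed curvature = 70° + 25° + (-110°) = -15°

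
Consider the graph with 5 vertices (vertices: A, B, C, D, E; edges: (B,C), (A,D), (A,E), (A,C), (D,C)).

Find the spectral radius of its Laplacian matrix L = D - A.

Degrees: deg(A) = 3, deg(B) = 1, deg(C) = 3, deg(D) = 2, deg(E) = 1.
L = D − A with rows/columns ordered (A, B, C, D, E):
  [ 3,  0, -1, -1, -1]
  [ 0,  1, -1,  0,  0]
  [-1, -1,  3, -1,  0]
  [-1,  0, -1,  2,  0]
  [-1,  0,  0,  0,  1]
Characteristic polynomial: det(λI − L) = λ(λ² − 5λ + 3)(λ² − 5λ + 5).
Roots: λ = 0; (λ² − 5λ + 3) = 0 ⇒ λ = (5 ± √13)/2 ≈ 0.6972, 4.3028; (λ² − 5λ + 5) = 0 ⇒ λ = (5 ± √5)/2 ≈ 1.382, 3.618.
(Check: the roots sum (with multiplicity) to 10, matching trace L = Σdeg = 2·5 = 10.)
Laplacian eigenvalues: [0.0, 0.6972, 1.382, 3.618, 4.3028]. Largest eigenvalue (spectral radius) = 4.3028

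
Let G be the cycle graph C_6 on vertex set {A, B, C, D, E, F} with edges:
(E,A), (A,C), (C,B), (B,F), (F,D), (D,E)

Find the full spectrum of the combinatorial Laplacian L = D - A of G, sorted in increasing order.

The cycle graph C_n has Laplacian eigenvalues λ_k = 2 − 2cos(2πk/n), k = 0, 1, …, n−1. Here n = 6:
k=0: 2 − 2cos(0) = 0.0; k=1: 2 − 2cos(π/3) = 1.0; k=2: 2 − 2cos(2π/3) = 3.0; k=3: 2 − 2cos(π) = 4.0; k=4: 2 − 2cos(4π/3) = 3.0; k=5: 2 − 2cos(5π/3) = 1.0.
Laplacian eigenvalues (increasing order): [0.0, 1.0, 1.0, 3.0, 3.0, 4.0]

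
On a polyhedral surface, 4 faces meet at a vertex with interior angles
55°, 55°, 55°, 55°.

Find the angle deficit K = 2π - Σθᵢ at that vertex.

Sum of angles = 220°. K = 360° - 220° = 140°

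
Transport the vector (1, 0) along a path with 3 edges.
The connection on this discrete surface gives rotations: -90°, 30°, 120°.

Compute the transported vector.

Total rotation: (-90°) + 30° + 120° = 60°. Final vector: (0.5000, 0.8660)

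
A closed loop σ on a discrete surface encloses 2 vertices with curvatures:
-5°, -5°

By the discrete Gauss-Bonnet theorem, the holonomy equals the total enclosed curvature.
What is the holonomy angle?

Holonomy = total enclosed curvature = (-5°) + (-5°) = -10°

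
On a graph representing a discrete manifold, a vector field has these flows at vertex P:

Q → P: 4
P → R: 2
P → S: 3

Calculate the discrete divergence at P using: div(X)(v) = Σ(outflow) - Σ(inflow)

Divergence = sum of outgoing flows = (-4) + 2 + 3 = 1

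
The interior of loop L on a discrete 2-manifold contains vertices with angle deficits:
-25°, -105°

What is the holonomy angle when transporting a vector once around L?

Holonomy = total enclosed curvature = (-25°) + (-105°) = -130°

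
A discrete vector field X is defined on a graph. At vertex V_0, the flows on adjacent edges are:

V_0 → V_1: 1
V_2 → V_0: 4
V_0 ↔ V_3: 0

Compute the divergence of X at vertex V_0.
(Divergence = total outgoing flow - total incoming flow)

Divergence = sum of outgoing flows = 1 + (-4) + 0 = -3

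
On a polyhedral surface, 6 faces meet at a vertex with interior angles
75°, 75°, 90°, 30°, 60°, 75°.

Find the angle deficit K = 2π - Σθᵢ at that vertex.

Sum of angles = 405°. K = 360° - 405° = -45° = -π/4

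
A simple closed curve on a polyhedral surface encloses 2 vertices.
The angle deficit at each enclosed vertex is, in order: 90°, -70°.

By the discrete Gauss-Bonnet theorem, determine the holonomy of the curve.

Holonomy = total enclosed curvature = 90° + (-70°) = 20°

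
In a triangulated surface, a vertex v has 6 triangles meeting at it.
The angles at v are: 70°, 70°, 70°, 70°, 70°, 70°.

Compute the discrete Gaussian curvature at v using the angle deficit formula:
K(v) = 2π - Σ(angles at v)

Sum of angles = 420°. K = 360° - 420° = -60° = -π/3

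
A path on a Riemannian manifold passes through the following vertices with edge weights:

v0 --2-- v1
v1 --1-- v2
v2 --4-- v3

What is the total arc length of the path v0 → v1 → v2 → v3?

Arc length = 2 + 1 + 4 = 7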